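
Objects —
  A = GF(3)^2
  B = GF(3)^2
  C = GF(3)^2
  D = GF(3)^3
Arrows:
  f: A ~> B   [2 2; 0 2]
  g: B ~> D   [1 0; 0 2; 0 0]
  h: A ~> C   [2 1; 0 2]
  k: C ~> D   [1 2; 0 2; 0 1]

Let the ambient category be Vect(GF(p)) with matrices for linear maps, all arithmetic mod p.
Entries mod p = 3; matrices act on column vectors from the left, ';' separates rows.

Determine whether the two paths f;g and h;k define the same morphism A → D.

Path 1 = f;g:
  e0=⟨1,0⟩ f~>⟨2,0⟩ g~>⟨2,0,0⟩
  e1=⟨0,1⟩ f~>⟨2,2⟩ g~>⟨2,1,0⟩
  composite₁ = [2 2; 0 1; 0 0]
Path 2 = h;k:
  e0=⟨1,0⟩ h~>⟨2,0⟩ k~>⟨2,0,0⟩
  e1=⟨0,1⟩ h~>⟨1,2⟩ k~>⟨2,1,2⟩
  composite₂ = [2 2; 0 1; 0 2]
Equal? distinct morphisms ✗

Answer: DOES NOT COMMUTE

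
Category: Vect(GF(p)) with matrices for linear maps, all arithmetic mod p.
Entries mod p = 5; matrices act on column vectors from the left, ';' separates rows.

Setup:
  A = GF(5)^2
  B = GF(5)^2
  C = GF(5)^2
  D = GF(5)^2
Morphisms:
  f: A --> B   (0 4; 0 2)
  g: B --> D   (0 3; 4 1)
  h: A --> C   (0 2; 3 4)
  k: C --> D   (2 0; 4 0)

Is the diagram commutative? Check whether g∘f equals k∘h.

Along f;g (path 1):
  e0=[1,0] f-->[0,0] g-->[0,0]
  e1=[0,1] f-->[4,2] g-->[1,3]
  result₁ = (0 1; 0 3)
Along h;k (path 2):
  e0=[1,0] h-->[0,3] k-->[0,0]
  e1=[0,1] h-->[2,4] k-->[4,3]
  result₂ = (0 4; 0 3)
Equal? distinct morphisms ✗

Answer: DOES NOT COMMUTE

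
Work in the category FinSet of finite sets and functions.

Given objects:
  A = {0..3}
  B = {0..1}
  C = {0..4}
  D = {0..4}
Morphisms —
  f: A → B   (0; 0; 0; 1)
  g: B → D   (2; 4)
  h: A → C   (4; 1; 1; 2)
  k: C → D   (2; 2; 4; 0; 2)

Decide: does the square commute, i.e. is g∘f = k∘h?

Along f;g (path 1):
  0 f→0 g→2
  1 f→0 g→2
  2 f→0 g→2
  3 f→1 g→4
  result₁ = (2; 2; 2; 4)
Along h;k (path 2):
  0 h→4 k→2
  1 h→1 k→2
  2 h→1 k→2
  3 h→2 k→4
  result₂ = (2; 2; 2; 4)
Equal? same morphism ✓

Answer: COMMUTES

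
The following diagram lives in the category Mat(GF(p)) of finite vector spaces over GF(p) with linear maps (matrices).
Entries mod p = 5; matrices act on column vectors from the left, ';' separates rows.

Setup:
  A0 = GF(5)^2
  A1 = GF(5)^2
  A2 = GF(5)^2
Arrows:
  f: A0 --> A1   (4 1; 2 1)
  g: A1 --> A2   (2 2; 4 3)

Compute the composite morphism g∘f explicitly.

Answer: (2 4; 2 2)

Work:
  e0=⟨1,0⟩ f-->⟨4,2⟩ g-->⟨2,2⟩
  e1=⟨0,1⟩ f-->⟨1,1⟩ g-->⟨4,2⟩
⟦path⟧: (2 4; 2 2)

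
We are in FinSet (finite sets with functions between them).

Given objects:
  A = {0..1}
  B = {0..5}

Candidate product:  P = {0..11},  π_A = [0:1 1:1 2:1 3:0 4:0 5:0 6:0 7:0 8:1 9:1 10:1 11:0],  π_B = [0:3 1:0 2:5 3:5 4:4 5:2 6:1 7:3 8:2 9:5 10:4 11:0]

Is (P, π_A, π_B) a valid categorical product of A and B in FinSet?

|A|·|B| = 2·6 = 12;  |P| = 12
Check the pairing map k ↦ (π_A(k), π_B(k)):
  0 : (1,3)
  1 : (1,0)
  2 : (1,5)
  3 : (0,5)
  4 : (0,4)
  5 : (0,2)
  6 : (0,1)
  7 : (0,3)
  8 : (1,2)
  9 : (1,5)  ✗ repeats pair of k=2
  10 : (1,4)
  11 : (0,0)
distinct pairs in image: 11 / 12 needed
  → (1,5) hit at k=2 and k=9

Answer: NOT A VALID PRODUCT — duplicate pair at indices 2,9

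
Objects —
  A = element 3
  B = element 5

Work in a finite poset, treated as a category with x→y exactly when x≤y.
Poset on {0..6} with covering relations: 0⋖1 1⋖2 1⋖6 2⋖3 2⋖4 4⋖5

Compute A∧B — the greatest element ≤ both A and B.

Answer: A∧B = 2

Derivation:
Common predecessors of 3,5: {0,1,2}
  0 <= 2
  1 <= 2
  2 <= 2
glb = 2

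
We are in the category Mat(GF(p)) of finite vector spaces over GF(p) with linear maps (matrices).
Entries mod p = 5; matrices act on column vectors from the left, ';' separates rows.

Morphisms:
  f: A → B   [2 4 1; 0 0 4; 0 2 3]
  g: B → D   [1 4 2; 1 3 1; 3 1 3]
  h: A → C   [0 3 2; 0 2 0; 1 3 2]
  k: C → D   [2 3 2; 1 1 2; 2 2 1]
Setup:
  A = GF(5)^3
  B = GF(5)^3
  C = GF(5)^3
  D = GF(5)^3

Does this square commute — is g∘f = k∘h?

1) trace f;g:
  e0=⟨1,0,0⟩ f→⟨2,0,0⟩ g→⟨2,2,1⟩
  e1=⟨0,1,0⟩ f→⟨4,0,2⟩ g→⟨3,1,3⟩
  e2=⟨0,0,1⟩ f→⟨1,4,3⟩ g→⟨3,1,1⟩
  composite₁ = [2 3 3; 2 1 1; 1 3 1]
2) trace h;k:
  e0=⟨1,0,0⟩ h→⟨0,0,1⟩ k→⟨2,2,1⟩
  e1=⟨0,1,0⟩ h→⟨3,2,3⟩ k→⟨3,1,3⟩
  e2=⟨0,0,1⟩ h→⟨2,0,2⟩ k→⟨3,1,1⟩
  composite₂ = [2 3 3; 2 1 1; 1 3 1]
Equal? same morphism ✓

Answer: COMMUTES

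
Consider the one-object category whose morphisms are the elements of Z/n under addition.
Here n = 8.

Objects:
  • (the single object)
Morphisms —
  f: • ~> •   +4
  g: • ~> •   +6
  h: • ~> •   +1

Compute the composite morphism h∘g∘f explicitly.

Answer: +3

Derivation:
  0 +4≡4 +6≡2 +1≡3  (mod 8)
⟦path⟧: +3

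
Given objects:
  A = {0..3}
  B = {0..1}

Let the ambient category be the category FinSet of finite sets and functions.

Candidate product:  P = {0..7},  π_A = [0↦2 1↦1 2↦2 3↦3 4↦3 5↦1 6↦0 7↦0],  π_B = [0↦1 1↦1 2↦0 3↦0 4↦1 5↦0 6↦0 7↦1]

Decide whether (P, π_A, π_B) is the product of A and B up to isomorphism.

Answer: VALID PRODUCT

Derivation:
|A|·|B| = 4·2 = 8;  |P| = 8
Check the pairing map k ↦ (π_A(k), π_B(k)):
  0 ↦ (2,1)
  1 ↦ (1,1)
  2 ↦ (2,0)
  3 ↦ (3,0)
  4 ↦ (3,1)
  5 ↦ (1,0)
  6 ↦ (0,0)
  7 ↦ (0,1)
distinct pairs in image: 8 / 8 needed
  → bijection onto A×B; projections well-typed.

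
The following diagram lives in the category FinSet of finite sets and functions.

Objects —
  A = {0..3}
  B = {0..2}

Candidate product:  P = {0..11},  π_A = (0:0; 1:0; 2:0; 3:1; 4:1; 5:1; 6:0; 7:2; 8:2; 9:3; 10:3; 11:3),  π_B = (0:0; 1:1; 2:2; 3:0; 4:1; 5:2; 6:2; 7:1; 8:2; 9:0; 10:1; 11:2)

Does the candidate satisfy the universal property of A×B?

|A|·|B| = 4·3 = 12;  |P| = 12
Check the pairing map k ↦ (π_A(k), π_B(k)):
  0 : (0,0)
  1 : (0,1)
  2 : (0,2)
  3 : (1,0)
  4 : (1,1)
  5 : (1,2)
  6 : (0,2)  ✗ repeats pair of k=2
  7 : (2,1)
  8 : (2,2)
  9 : (3,0)
  10 : (3,1)
  11 : (3,2)
distinct pairs in image: 11 / 12 needed
  → (0,2) hit at k=2 and k=6

Answer: NOT A VALID PRODUCT — duplicate pair at indices 2,6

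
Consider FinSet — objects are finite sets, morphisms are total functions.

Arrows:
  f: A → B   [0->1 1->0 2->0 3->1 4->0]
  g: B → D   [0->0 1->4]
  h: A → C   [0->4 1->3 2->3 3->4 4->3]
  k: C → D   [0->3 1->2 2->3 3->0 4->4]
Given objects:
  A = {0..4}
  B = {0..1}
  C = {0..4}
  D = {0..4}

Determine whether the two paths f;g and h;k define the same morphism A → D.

Answer: COMMUTES

Work:
Path 1 = f;g:
  0 f→1 g→4
  1 f→0 g→0
  2 f→0 g→0
  3 f→1 g→4
  4 f→0 g→0
  composite₁ = [0->4 1->0 2->0 3->4 4->0]
Path 2 = h;k:
  0 h→4 k→4
  1 h→3 k→0
  2 h→3 k→0
  3 h→4 k→4
  4 h→3 k→0
  composite₂ = [0->4 1->0 2->0 3->4 4->0]
Equal? equal; square commutes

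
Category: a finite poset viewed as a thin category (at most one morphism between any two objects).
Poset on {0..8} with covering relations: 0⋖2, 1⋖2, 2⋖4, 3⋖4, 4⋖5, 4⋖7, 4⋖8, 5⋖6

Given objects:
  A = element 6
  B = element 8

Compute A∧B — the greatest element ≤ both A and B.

Answer: A∧B = 4

Derivation:
Common predecessors of 6,8: {0,1,2,3,4}
  0 ≤ 4
  1 ≤ 4
  2 ≤ 4
  3 ≤ 4
  4 ≤ 4
glb = 4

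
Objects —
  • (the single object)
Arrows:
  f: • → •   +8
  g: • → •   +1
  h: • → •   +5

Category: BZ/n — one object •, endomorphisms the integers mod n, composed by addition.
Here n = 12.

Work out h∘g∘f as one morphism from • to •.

  0 +8≡8 +1≡9 +5≡2  (mod 12)
composite: +2

Answer: +2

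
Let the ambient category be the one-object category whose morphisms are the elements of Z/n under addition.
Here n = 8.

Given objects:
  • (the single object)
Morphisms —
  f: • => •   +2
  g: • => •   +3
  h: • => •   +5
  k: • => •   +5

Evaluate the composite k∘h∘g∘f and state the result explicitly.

  0 +2≡2 +3≡5 +5≡2 +5≡7  (mod 8)
result: +7

Answer: +7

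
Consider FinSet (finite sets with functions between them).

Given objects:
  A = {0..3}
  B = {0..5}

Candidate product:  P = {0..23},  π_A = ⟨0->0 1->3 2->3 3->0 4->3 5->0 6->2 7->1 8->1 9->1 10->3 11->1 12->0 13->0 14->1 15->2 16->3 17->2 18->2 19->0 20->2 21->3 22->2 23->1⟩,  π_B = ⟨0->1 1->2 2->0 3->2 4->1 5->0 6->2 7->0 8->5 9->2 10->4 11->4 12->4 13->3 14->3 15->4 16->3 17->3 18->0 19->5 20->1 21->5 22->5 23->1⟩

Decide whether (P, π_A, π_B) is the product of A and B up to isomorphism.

|A|·|B| = 4·6 = 24;  |P| = 24
Check the pairing map k ↦ (π_A(k), π_B(k)):
  0 -> (0,1)
  1 -> (3,2)
  2 -> (3,0)
  3 -> (0,2)
  4 -> (3,1)
  5 -> (0,0)
  6 -> (2,2)
  7 -> (1,0)
  8 -> (1,5)
  9 -> (1,2)
  10 -> (3,4)
  11 -> (1,4)
  12 -> (0,4)
  13 -> (0,3)
  14 -> (1,3)
  15 -> (2,4)
  16 -> (3,3)
  17 -> (2,3)
  18 -> (2,0)
  19 -> (0,5)
  20 -> (2,1)
  21 -> (3,5)
  22 -> (2,5)
  23 -> (1,1)
distinct pairs in image: 24 / 24 needed
  → bijection onto A×B; projections well-typed.

Answer: VALID PRODUCT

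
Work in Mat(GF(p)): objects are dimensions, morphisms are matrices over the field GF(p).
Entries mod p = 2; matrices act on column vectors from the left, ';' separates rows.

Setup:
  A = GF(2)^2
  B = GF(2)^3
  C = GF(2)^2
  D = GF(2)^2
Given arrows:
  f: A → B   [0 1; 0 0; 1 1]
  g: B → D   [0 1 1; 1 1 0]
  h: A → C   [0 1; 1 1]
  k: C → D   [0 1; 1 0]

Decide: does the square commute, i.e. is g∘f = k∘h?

Path 1 = f;g:
  e0=[1,0] f→[0,0,1] g→[1,0]
  e1=[0,1] f→[1,0,1] g→[1,1]
  composite₁ = [1 1; 0 1]
Path 2 = h;k:
  e0=[1,0] h→[0,1] k→[1,0]
  e1=[0,1] h→[1,1] k→[1,1]
  composite₂ = [1 1; 0 1]
Equal? equal; square commutes

Answer: COMMUTES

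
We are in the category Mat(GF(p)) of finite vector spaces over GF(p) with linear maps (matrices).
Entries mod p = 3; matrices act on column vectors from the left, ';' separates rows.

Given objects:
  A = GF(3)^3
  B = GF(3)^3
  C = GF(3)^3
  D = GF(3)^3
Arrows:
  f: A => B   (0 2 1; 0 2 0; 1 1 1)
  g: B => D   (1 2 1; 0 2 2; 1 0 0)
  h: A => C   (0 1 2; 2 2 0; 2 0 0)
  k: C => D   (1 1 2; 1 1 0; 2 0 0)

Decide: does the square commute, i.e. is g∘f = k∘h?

Along f;g (path 1):
  e0=[1,0,0] f=>[0,0,1] g=>[1,2,0]
  e1=[0,1,0] f=>[2,2,1] g=>[1,0,2]
  e2=[0,0,1] f=>[1,0,1] g=>[2,2,1]
  ⟦path⟧₁ = (1 1 2; 2 0 2; 0 2 1)
Along h;k (path 2):
  e0=[1,0,0] h=>[0,2,2] k=>[0,2,0]
  e1=[0,1,0] h=>[1,2,0] k=>[0,0,2]
  e2=[0,0,1] h=>[2,0,0] k=>[2,2,1]
  ⟦path⟧₂ = (0 0 2; 2 0 2; 0 2 1)
Equal? distinct morphisms ✗

Answer: DOES NOT COMMUTE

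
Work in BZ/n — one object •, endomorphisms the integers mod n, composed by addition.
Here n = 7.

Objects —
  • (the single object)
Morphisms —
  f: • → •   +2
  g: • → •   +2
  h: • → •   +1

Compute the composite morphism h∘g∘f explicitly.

  0 +2≡2 +2≡4 +1≡5  (mod 7)
composite: +5

Answer: +5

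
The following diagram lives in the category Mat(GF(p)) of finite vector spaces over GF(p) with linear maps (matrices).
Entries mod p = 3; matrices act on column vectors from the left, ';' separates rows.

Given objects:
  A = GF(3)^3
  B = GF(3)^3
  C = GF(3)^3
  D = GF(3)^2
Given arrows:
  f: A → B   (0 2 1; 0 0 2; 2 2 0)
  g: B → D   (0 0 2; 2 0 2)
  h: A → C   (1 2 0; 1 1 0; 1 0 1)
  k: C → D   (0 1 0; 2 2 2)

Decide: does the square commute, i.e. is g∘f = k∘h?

Path 1 = f;g:
  e0=(1,0,0) f→(0,0,2) g→(1,1)
  e1=(0,1,0) f→(2,0,2) g→(1,2)
  e2=(0,0,1) f→(1,2,0) g→(0,2)
  composite₁ = (1 1 0; 1 2 2)
Path 2 = h;k:
  e0=(1,0,0) h→(1,1,1) k→(1,0)
  e1=(0,1,0) h→(2,1,0) k→(1,0)
  e2=(0,0,1) h→(0,0,1) k→(0,2)
  composite₂ = (1 1 0; 0 0 2)
Equal? NO — does not commute

Answer: DOES NOT COMMUTE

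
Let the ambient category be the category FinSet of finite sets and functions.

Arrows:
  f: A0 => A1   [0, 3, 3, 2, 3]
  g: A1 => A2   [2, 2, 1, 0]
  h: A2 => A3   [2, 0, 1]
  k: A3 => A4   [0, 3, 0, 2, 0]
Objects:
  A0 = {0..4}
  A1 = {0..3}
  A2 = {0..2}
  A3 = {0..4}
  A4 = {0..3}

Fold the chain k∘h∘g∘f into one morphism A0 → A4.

Answer: [3, 0, 0, 0, 0]

Trace:
  0 f=>0 g=>2 h=>1 k=>3
  1 f=>3 g=>0 h=>2 k=>0
  2 f=>3 g=>0 h=>2 k=>0
  3 f=>2 g=>1 h=>0 k=>0
  4 f=>3 g=>0 h=>2 k=>0
composite: [3, 0, 0, 0, 0]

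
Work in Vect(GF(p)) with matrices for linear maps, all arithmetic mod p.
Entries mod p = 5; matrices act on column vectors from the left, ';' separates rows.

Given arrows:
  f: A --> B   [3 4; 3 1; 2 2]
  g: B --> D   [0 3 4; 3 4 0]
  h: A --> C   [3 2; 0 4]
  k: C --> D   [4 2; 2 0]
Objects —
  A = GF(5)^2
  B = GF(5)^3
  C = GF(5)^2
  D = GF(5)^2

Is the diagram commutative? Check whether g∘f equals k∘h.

1) trace f;g:
  e0=⟨1,0⟩ f-->⟨3,3,2⟩ g-->⟨2,1⟩
  e1=⟨0,1⟩ f-->⟨4,1,2⟩ g-->⟨1,1⟩
  ⟦path⟧₁ = [2 1; 1 1]
2) trace h;k:
  e0=⟨1,0⟩ h-->⟨3,0⟩ k-->⟨2,1⟩
  e1=⟨0,1⟩ h-->⟨2,4⟩ k-->⟨1,4⟩
  ⟦path⟧₂ = [2 1; 1 4]
Equal? NO — does not commute

Answer: DOES NOT COMMUTE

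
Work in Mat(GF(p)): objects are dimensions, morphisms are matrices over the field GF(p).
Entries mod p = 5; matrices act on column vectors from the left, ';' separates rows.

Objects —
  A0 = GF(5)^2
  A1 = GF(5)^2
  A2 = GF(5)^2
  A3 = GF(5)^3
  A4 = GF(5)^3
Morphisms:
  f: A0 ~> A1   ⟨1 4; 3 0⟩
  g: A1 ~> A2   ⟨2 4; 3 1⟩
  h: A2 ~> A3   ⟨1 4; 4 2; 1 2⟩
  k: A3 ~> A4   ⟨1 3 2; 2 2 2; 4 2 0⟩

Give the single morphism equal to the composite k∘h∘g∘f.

  e0=⟨1,0⟩ f~>⟨1,3⟩ g~>⟨4,1⟩ h~>⟨3,3,1⟩ k~>⟨4,4,3⟩
  e1=⟨0,1⟩ f~>⟨4,0⟩ g~>⟨3,2⟩ h~>⟨1,1,2⟩ k~>⟨3,3,1⟩
⟦path⟧: ⟨4 3; 4 3; 3 1⟩

Answer: ⟨4 3; 4 3; 3 1⟩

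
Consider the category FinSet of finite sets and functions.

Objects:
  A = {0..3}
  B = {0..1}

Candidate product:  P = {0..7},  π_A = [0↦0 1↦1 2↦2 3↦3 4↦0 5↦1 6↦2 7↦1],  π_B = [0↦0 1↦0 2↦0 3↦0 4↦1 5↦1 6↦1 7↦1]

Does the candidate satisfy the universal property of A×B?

Answer: NOT A VALID PRODUCT — duplicate pair at indices 5,7

Derivation:
|A|·|B| = 4·2 = 8;  |P| = 8
Check the pairing map k ↦ (π_A(k), π_B(k)):
  0 ↦ (0,0)
  1 ↦ (1,0)
  2 ↦ (2,0)
  3 ↦ (3,0)
  4 ↦ (0,1)
  5 ↦ (1,1)
  6 ↦ (2,1)
  7 ↦ (1,1)  ✗ repeats pair of k=5
distinct pairs in image: 7 / 8 needed
  → (1,1) hit at k=5 and k=7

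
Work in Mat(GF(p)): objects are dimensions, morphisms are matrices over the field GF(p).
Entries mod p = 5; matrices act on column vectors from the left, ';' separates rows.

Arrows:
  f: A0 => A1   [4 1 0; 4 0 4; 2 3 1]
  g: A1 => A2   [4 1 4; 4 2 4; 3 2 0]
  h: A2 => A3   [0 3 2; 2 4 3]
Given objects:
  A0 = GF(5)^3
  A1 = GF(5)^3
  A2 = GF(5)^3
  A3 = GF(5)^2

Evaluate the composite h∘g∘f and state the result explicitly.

Answer: [1 4 2; 4 0 3]

Trace:
  e0=(1,0,0) f=>(4,4,2) g=>(3,2,0) h=>(1,4)
  e1=(0,1,0) f=>(1,0,3) g=>(1,1,3) h=>(4,0)
  e2=(0,0,1) f=>(0,4,1) g=>(3,2,3) h=>(2,3)
result: [1 4 2; 4 0 3]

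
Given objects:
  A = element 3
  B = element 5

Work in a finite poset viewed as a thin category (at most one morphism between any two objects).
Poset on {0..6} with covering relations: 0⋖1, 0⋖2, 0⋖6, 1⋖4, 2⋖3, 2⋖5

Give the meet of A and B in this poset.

{x : x⊑A ∧ x⊑B} = {0,2}  (A=3, B=5)
  0 ⊑ 2
  2 ⊑ 2
glb = 2

Answer: A∧B = 2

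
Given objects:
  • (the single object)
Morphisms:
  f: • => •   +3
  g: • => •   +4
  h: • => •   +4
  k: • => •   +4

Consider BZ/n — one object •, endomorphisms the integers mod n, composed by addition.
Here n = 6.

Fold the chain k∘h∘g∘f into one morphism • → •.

Answer: +3

Work:
  0 +3≡3 +4≡1 +4≡5 +4≡3  (mod 6)
⟦path⟧: +3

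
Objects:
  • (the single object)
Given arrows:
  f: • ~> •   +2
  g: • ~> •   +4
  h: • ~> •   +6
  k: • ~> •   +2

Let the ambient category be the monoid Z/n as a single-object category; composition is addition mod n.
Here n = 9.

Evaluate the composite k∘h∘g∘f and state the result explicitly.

  0 +2≡2 +4≡6 +6≡3 +2≡5  (mod 9)
composite: +5

Answer: +5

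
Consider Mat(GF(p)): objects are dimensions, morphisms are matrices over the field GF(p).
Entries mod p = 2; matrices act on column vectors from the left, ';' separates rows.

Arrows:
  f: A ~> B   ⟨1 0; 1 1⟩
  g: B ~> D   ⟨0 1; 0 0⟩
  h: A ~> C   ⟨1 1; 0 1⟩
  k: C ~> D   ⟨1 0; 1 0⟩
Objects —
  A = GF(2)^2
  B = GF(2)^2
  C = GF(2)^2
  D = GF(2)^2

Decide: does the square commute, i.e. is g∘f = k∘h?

Along f;g (path 1):
  e0=[1,0] f~>[1,1] g~>[1,0]
  e1=[0,1] f~>[0,1] g~>[1,0]
  result₁ = ⟨1 1; 0 0⟩
Along h;k (path 2):
  e0=[1,0] h~>[1,0] k~>[1,1]
  e1=[0,1] h~>[1,1] k~>[1,1]
  result₂ = ⟨1 1; 1 1⟩
Equal? differ; not commutative

Answer: DOES NOT COMMUTE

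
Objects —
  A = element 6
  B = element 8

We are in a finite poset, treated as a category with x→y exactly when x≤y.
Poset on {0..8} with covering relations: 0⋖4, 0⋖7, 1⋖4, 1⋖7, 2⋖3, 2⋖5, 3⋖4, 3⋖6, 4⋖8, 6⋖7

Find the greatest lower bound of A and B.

Answer: A∧B = 3

Trace:
Lower bounds of A=6 and B=8: {2,3}
  2 ≤ 3
  3 ≤ 3
glb = 3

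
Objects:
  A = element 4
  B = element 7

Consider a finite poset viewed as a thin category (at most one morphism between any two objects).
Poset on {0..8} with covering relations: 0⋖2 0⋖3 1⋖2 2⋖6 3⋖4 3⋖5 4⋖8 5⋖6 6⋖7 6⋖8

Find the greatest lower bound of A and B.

Answer: A∧B = 3

Work:
Common predecessors of 4,7: {0,3}
  0 <= 3
  3 <= 3
glb = 3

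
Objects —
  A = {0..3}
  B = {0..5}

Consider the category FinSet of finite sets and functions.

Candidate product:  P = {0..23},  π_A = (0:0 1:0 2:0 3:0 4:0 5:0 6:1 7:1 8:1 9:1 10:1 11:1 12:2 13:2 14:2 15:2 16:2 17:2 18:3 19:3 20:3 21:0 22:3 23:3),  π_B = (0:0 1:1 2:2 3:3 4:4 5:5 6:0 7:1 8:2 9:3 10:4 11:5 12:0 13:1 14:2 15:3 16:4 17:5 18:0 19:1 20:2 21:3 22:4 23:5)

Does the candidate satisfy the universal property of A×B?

|A|·|B| = 4·6 = 24;  |P| = 24
Check the pairing map k ↦ (π_A(k), π_B(k)):
  0 : (0,0)
  1 : (0,1)
  2 : (0,2)
  3 : (0,3)
  4 : (0,4)
  5 : (0,5)
  6 : (1,0)
  7 : (1,1)
  8 : (1,2)
  9 : (1,3)
  10 : (1,4)
  11 : (1,5)
  12 : (2,0)
  13 : (2,1)
  14 : (2,2)
  15 : (2,3)
  16 : (2,4)
  17 : (2,5)
  18 : (3,0)
  19 : (3,1)
  20 : (3,2)
  21 : (0,3)  ✗ repeats pair of k=3
  22 : (3,4)
  23 : (3,5)
distinct pairs in image: 23 / 24 needed
  → (0,3) hit at k=3 and k=21

Answer: NOT A VALID PRODUCT — duplicate pair at indices 3,21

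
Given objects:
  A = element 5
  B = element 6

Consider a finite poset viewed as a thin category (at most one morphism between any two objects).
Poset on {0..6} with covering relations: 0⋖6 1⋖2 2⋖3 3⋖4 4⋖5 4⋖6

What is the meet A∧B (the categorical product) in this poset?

Common predecessors of 5,6: {1,2,3,4}
  1 ⊑ 4
  2 ⊑ 4
  3 ⊑ 4
  4 ⊑ 4
glb = 4

Answer: A∧B = 4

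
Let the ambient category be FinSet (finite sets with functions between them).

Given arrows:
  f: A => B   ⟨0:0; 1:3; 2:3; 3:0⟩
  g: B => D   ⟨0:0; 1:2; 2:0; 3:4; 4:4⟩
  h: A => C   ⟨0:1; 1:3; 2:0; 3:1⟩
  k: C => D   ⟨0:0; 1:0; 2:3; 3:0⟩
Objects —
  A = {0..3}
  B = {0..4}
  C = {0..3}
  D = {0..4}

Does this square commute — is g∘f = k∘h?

Answer: DOES NOT COMMUTE

Derivation:
Path 1 = f;g:
  0 f=>0 g=>0
  1 f=>3 g=>4
  2 f=>3 g=>4
  3 f=>0 g=>0
  result₁ = ⟨0:0; 1:4; 2:4; 3:0⟩
Path 2 = h;k:
  0 h=>1 k=>0
  1 h=>3 k=>0
  2 h=>0 k=>0
  3 h=>1 k=>0
  result₂ = ⟨0:0; 1:0; 2:0; 3:0⟩
Equal? distinct morphisms ✗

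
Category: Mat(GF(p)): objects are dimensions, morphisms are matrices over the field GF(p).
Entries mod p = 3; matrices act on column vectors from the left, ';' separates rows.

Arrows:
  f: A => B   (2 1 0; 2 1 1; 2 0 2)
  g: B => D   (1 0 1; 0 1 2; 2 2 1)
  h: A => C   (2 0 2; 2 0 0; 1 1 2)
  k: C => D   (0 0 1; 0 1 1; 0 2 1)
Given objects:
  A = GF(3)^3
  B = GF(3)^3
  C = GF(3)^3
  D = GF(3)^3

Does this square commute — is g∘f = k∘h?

Answer: DOES NOT COMMUTE

Trace:
Path 1 = f;g:
  e0=(1,0,0) f=>(2,2,2) g=>(1,0,1)
  e1=(0,1,0) f=>(1,1,0) g=>(1,1,1)
  e2=(0,0,1) f=>(0,1,2) g=>(2,2,1)
  result₁ = (1 1 2; 0 1 2; 1 1 1)
Path 2 = h;k:
  e0=(1,0,0) h=>(2,2,1) k=>(1,0,2)
  e1=(0,1,0) h=>(0,0,1) k=>(1,1,1)
  e2=(0,0,1) h=>(2,0,2) k=>(2,2,2)
  result₂ = (1 1 2; 0 1 2; 2 1 2)
Equal? differ; not commutative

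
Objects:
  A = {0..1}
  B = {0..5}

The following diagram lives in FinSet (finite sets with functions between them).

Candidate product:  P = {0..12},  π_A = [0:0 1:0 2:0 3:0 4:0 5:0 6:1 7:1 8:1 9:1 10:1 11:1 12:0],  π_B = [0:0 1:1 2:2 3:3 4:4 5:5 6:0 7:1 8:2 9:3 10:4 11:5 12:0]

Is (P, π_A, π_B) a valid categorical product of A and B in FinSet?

Answer: NOT A VALID PRODUCT — |P|=13 ≠ |A|·|B|=12

Derivation:
|A|·|B| = 2·6 = 12;  |P| = 13
  → cardinalities differ; no bijection possible.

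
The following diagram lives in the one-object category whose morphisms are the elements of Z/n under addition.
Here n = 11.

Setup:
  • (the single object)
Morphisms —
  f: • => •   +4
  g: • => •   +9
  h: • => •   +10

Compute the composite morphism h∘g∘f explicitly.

  0 +4≡4 +9≡2 +10≡1  (mod 11)
result: +1

Answer: +1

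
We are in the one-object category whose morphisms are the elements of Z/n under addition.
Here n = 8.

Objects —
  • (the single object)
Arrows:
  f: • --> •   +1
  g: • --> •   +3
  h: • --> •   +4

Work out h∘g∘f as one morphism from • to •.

  0 +1≡1 +3≡4 +4≡0  (mod 8)
composite: +0

Answer: +0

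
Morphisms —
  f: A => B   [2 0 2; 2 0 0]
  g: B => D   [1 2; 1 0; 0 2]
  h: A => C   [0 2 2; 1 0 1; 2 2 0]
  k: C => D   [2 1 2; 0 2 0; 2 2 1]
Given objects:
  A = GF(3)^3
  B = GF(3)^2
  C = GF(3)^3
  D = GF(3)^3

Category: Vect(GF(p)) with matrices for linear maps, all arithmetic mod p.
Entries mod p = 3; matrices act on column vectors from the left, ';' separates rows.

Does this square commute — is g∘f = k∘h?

Answer: DOES NOT COMMUTE

Work:
Along f;g (path 1):
  e0=⟨1,0,0⟩ f=>⟨2,2⟩ g=>⟨0,2,1⟩
  e1=⟨0,1,0⟩ f=>⟨0,0⟩ g=>⟨0,0,0⟩
  e2=⟨0,0,1⟩ f=>⟨2,0⟩ g=>⟨2,2,0⟩
  ⟦path⟧₁ = [0 0 2; 2 0 2; 1 0 0]
Along h;k (path 2):
  e0=⟨1,0,0⟩ h=>⟨0,1,2⟩ k=>⟨2,2,1⟩
  e1=⟨0,1,0⟩ h=>⟨2,0,2⟩ k=>⟨2,0,0⟩
  e2=⟨0,0,1⟩ h=>⟨2,1,0⟩ k=>⟨2,2,0⟩
  ⟦path⟧₂ = [2 2 2; 2 0 2; 1 0 0]
Equal? NO — does not commute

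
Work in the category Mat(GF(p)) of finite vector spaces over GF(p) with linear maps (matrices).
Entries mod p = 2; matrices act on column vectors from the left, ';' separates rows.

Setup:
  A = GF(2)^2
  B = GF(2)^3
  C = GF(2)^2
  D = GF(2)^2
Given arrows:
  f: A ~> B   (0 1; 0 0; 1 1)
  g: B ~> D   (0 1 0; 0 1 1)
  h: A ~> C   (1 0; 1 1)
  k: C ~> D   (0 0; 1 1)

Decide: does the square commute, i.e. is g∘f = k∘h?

Answer: DOES NOT COMMUTE

Work:
Path 1 = f;g:
  e0=⟨1,0⟩ f~>⟨0,0,1⟩ g~>⟨0,1⟩
  e1=⟨0,1⟩ f~>⟨1,0,1⟩ g~>⟨0,1⟩
  result₁ = (0 0; 1 1)
Path 2 = h;k:
  e0=⟨1,0⟩ h~>⟨1,1⟩ k~>⟨0,0⟩
  e1=⟨0,1⟩ h~>⟨0,1⟩ k~>⟨0,1⟩
  result₂ = (0 0; 0 1)
Equal? differ; not commutative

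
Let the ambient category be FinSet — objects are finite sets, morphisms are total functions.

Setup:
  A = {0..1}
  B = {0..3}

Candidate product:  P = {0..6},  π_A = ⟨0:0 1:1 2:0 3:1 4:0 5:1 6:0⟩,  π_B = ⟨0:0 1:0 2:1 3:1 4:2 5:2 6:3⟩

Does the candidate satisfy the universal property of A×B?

Answer: NOT A VALID PRODUCT — |P|=7 ≠ |A|·|B|=8

Work:
|A|·|B| = 2·4 = 8;  |P| = 7
  → cardinalities differ; no bijection possible.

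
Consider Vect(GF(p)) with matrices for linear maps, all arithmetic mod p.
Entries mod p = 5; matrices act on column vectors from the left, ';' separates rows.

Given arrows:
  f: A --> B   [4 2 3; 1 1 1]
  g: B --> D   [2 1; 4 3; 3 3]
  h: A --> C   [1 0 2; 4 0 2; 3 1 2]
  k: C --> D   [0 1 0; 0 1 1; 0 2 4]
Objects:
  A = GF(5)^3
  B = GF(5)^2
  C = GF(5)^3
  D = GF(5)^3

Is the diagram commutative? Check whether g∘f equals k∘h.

Along f;g (path 1):
  e0=⟨1,0,0⟩ f-->⟨4,1⟩ g-->⟨4,4,0⟩
  e1=⟨0,1,0⟩ f-->⟨2,1⟩ g-->⟨0,1,4⟩
  e2=⟨0,0,1⟩ f-->⟨3,1⟩ g-->⟨2,0,2⟩
  composite₁ = [4 0 2; 4 1 0; 0 4 2]
Along h;k (path 2):
  e0=⟨1,0,0⟩ h-->⟨1,4,3⟩ k-->⟨4,2,0⟩
  e1=⟨0,1,0⟩ h-->⟨0,0,1⟩ k-->⟨0,1,4⟩
  e2=⟨0,0,1⟩ h-->⟨2,2,2⟩ k-->⟨2,4,2⟩
  composite₂ = [4 0 2; 2 1 4; 0 4 2]
Equal? NO — does not commute

Answer: DOES NOT COMMUTE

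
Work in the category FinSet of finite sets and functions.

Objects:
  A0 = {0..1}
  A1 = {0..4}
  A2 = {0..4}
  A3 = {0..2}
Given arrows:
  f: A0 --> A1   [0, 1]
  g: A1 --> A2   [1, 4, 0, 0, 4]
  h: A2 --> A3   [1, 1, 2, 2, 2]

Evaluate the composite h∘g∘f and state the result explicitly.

Answer: [1, 2]

Trace:
  0 f-->0 g-->1 h-->1
  1 f-->1 g-->4 h-->2
composite: [1, 2]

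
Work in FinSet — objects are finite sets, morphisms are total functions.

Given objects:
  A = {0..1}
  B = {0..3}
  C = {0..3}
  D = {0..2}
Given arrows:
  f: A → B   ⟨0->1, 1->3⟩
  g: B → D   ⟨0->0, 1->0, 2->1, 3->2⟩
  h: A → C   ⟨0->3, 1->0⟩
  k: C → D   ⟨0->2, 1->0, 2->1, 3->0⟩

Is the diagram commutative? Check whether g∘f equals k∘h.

Along f;g (path 1):
  0 f→1 g→0
  1 f→3 g→2
  result₁ = ⟨0->0, 1->2⟩
Along h;k (path 2):
  0 h→3 k→0
  1 h→0 k→2
  result₂ = ⟨0->0, 1->2⟩
Equal? YES — commutes

Answer: COMMUTES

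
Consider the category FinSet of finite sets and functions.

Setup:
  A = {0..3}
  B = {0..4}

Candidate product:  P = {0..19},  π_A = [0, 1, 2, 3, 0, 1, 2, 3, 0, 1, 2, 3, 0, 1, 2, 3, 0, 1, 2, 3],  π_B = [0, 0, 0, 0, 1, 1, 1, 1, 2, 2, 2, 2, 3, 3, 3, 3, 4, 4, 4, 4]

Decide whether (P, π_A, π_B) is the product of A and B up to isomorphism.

|A|·|B| = 4·5 = 20;  |P| = 20
Check the pairing map k ↦ (π_A(k), π_B(k)):
  0 -> (0,0)
  1 -> (1,0)
  2 -> (2,0)
  3 -> (3,0)
  4 -> (0,1)
  5 -> (1,1)
  6 -> (2,1)
  7 -> (3,1)
  8 -> (0,2)
  9 -> (1,2)
  10 -> (2,2)
  11 -> (3,2)
  12 -> (0,3)
  13 -> (1,3)
  14 -> (2,3)
  15 -> (3,3)
  16 -> (0,4)
  17 -> (1,4)
  18 -> (2,4)
  19 -> (3,4)
distinct pairs in image: 20 / 20 needed
  → bijection onto A×B; projections well-typed.

Answer: VALID PRODUCT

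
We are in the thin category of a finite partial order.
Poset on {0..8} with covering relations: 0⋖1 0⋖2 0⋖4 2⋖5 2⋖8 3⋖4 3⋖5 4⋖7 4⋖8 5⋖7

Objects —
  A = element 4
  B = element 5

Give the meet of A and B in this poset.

Answer: NO MEET EXISTS

Work:
{x : x≤A ∧ x≤B} = {0,3}  (A=4, B=5)
  maximal lower bounds 0 and 3 are incomparable: neither 0≤3 nor 3≤0
→ no greatest lower bound exists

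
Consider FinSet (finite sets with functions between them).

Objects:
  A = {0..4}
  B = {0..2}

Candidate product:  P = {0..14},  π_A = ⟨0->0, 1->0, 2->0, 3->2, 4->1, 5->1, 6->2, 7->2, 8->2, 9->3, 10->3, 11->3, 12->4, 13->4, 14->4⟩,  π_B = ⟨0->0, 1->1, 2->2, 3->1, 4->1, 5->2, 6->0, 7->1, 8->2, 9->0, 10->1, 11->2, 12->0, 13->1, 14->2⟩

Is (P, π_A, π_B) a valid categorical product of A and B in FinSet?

Answer: NOT A VALID PRODUCT — duplicate pair at indices 7,3

Derivation:
|A|·|B| = 5·3 = 15;  |P| = 15
Check the pairing map k ↦ (π_A(k), π_B(k)):
  0 -> (0,0)
  1 -> (0,1)
  2 -> (0,2)
  3 -> (2,1)
  4 -> (1,1)
  5 -> (1,2)
  6 -> (2,0)
  7 -> (2,1)  ✗ repeats pair of k=3
  8 -> (2,2)
  9 -> (3,0)
  10 -> (3,1)
  11 -> (3,2)
  12 -> (4,0)
  13 -> (4,1)
  14 -> (4,2)
distinct pairs in image: 14 / 15 needed
  → (2,1) hit at k=3 and k=7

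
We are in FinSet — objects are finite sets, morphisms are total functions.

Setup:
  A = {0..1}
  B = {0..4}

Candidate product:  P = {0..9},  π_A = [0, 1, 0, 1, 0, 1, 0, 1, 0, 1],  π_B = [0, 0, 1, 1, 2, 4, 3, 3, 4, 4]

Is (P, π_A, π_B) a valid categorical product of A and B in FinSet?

|A|·|B| = 2·5 = 10;  |P| = 10
Check the pairing map k ↦ (π_A(k), π_B(k)):
  0 -> (0,0)
  1 -> (1,0)
  2 -> (0,1)
  3 -> (1,1)
  4 -> (0,2)
  5 -> (1,4)
  6 -> (0,3)
  7 -> (1,3)
  8 -> (0,4)
  9 -> (1,4)  ✗ repeats pair of k=5
distinct pairs in image: 9 / 10 needed
  → (1,4) hit at k=5 and k=9

Answer: NOT A VALID PRODUCT — duplicate pair at indices 9,5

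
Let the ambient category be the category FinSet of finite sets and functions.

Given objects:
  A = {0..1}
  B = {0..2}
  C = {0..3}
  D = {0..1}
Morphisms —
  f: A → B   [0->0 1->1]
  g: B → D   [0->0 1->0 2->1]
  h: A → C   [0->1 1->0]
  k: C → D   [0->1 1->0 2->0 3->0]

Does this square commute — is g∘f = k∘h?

1) trace f;g:
  0 f→0 g→0
  1 f→1 g→0
  composite₁ = [0->0 1->0]
2) trace h;k:
  0 h→1 k→0
  1 h→0 k→1
  composite₂ = [0->0 1->1]
Equal? differ; not commutative

Answer: DOES NOT COMMUTE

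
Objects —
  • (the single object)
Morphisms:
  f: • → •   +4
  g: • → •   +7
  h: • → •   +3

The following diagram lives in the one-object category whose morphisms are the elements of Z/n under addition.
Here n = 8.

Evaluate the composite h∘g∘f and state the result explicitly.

  0 +4≡4 +7≡3 +3≡6  (mod 8)
composite: +6

Answer: +6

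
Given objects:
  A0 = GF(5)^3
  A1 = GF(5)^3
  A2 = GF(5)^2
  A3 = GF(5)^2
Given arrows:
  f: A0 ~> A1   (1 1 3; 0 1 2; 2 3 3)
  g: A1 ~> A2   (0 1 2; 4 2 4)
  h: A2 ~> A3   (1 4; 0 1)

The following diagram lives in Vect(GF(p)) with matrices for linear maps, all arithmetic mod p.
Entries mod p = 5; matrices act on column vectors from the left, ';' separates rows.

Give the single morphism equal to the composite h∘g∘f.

  e0=(1,0,0) f~>(1,0,2) g~>(4,2) h~>(2,2)
  e1=(0,1,0) f~>(1,1,3) g~>(2,3) h~>(4,3)
  e2=(0,0,1) f~>(3,2,3) g~>(3,3) h~>(0,3)
composite: (2 4 0; 2 3 3)

Answer: (2 4 0; 2 3 3)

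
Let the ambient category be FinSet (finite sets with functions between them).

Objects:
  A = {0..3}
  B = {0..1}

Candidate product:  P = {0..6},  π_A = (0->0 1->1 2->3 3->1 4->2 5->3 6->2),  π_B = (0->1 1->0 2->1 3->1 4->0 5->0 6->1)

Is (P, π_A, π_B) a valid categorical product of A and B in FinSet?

Answer: NOT A VALID PRODUCT — |P|=7 ≠ |A|·|B|=8

Trace:
|A|·|B| = 4·2 = 8;  |P| = 7
  → cardinalities differ; no bijection possible.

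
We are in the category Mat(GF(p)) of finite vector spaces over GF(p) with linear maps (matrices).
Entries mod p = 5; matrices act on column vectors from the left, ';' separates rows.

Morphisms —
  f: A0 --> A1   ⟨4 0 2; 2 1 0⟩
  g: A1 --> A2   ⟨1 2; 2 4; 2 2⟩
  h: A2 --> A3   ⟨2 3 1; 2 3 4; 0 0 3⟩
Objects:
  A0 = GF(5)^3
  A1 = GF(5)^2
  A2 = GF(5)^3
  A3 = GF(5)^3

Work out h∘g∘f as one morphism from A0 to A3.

  e0=(1,0,0) f-->(4,2) g-->(3,1,2) h-->(1,2,1)
  e1=(0,1,0) f-->(0,1) g-->(2,4,2) h-->(3,4,1)
  e2=(0,0,1) f-->(2,0) g-->(2,4,4) h-->(0,2,2)
composite: ⟨1 3 0; 2 4 2; 1 1 2⟩

Answer: ⟨1 3 0; 2 4 2; 1 1 2⟩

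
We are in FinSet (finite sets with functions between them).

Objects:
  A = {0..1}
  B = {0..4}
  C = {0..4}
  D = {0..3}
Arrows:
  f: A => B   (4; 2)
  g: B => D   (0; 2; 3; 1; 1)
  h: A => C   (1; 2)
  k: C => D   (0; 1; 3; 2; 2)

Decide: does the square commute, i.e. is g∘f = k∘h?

Answer: COMMUTES

Trace:
Along f;g (path 1):
  0 f=>4 g=>1
  1 f=>2 g=>3
  composite₁ = (1; 3)
Along h;k (path 2):
  0 h=>1 k=>1
  1 h=>2 k=>3
  composite₂ = (1; 3)
Equal? same morphism ✓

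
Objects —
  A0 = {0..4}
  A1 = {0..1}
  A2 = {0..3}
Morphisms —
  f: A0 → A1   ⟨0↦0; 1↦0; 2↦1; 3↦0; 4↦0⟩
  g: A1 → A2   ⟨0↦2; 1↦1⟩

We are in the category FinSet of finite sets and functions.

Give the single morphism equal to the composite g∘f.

Answer: ⟨0↦2; 1↦2; 2↦1; 3↦2; 4↦2⟩

Work:
  0 f→0 g→2
  1 f→0 g→2
  2 f→1 g→1
  3 f→0 g→2
  4 f→0 g→2
result: ⟨0↦2; 1↦2; 2↦1; 3↦2; 4↦2⟩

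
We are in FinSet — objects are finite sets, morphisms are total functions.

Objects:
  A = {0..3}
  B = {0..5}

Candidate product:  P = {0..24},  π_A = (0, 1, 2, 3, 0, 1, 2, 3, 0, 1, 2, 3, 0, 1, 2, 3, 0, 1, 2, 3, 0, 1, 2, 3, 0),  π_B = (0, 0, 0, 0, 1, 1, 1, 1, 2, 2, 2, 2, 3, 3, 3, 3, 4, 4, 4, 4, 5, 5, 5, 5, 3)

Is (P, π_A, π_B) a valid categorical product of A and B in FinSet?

|A|·|B| = 4·6 = 24;  |P| = 25
  → cardinalities differ; no bijection possible.

Answer: NOT A VALID PRODUCT — |P|=25 ≠ |A|·|B|=24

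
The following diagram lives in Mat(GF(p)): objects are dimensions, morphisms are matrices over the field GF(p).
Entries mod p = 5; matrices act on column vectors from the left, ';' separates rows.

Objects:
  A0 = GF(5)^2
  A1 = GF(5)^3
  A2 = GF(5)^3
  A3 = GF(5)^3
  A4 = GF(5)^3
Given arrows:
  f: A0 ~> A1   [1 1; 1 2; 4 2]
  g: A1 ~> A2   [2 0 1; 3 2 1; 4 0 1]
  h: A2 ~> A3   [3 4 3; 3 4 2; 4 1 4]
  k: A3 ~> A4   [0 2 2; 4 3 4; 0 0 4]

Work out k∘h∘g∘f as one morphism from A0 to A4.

Answer: [0 3; 2 0; 0 1]

Work:
  e0=[1,0] f~>[1,1,4] g~>[1,4,3] h~>[3,0,0] k~>[0,2,0]
  e1=[0,1] f~>[1,2,2] g~>[4,4,1] h~>[1,0,4] k~>[3,0,1]
composite: [0 3; 2 0; 0 1]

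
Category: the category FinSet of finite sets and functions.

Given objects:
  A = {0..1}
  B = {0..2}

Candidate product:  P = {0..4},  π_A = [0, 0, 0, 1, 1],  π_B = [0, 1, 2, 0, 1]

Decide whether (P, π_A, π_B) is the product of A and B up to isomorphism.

|A|·|B| = 2·3 = 6;  |P| = 5
  → cardinalities differ; no bijection possible.

Answer: NOT A VALID PRODUCT — |P|=5 ≠ |A|·|B|=6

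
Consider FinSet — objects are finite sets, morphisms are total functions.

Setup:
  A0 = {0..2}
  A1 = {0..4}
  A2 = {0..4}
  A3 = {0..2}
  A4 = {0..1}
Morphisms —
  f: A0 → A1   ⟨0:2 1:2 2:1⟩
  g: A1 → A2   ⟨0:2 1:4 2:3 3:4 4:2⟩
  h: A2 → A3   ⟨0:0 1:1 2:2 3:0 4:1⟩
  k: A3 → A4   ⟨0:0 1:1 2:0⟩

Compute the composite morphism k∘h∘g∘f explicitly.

Answer: ⟨0:0 1:0 2:1⟩

Derivation:
  0 f→2 g→3 h→0 k→0
  1 f→2 g→3 h→0 k→0
  2 f→1 g→4 h→1 k→1
result: ⟨0:0 1:0 2:1⟩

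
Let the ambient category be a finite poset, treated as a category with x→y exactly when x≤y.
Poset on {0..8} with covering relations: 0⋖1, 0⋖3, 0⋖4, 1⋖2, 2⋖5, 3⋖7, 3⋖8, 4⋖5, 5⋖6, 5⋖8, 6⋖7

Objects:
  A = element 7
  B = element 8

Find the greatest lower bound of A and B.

Answer: NO MEET EXISTS

Derivation:
{x : x⊑A ∧ x⊑B} = {0,1,2,3,4,5}  (A=7, B=8)
  maximal lower bounds 3 and 5 are incomparable: neither 3⊑5 nor 5⊑3
→ no greatest lower bound exists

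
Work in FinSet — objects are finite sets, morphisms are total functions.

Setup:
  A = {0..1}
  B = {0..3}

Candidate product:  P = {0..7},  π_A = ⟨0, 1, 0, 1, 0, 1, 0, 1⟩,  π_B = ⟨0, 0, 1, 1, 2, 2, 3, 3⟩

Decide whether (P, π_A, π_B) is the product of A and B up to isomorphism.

|A|·|B| = 2·4 = 8;  |P| = 8
Check the pairing map k ↦ (π_A(k), π_B(k)):
  0 ↦ (0,0)
  1 ↦ (1,0)
  2 ↦ (0,1)
  3 ↦ (1,1)
  4 ↦ (0,2)
  5 ↦ (1,2)
  6 ↦ (0,3)
  7 ↦ (1,3)
distinct pairs in image: 8 / 8 needed
  → bijection onto A×B; projections well-typed.

Answer: VALID PRODUCT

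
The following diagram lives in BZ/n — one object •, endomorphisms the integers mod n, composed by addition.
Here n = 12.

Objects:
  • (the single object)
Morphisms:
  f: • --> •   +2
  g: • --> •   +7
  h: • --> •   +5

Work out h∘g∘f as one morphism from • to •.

Answer: +2

Work:
  0 +2≡2 +7≡9 +5≡2  (mod 12)
⟦path⟧: +2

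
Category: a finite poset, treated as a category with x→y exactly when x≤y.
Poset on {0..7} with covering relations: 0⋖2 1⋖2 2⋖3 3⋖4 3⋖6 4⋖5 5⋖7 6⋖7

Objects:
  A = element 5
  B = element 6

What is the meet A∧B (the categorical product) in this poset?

{x : x≤A ∧ x≤B} = {0,1,2,3}  (A=5, B=6)
  0 ≤ 3
  1 ≤ 3
  2 ≤ 3
  3 ≤ 3
glb = 3

Answer: A∧B = 3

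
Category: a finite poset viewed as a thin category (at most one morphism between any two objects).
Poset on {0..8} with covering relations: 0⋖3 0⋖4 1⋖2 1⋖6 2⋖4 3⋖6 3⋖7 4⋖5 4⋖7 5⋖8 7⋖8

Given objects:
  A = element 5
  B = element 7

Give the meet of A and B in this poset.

Answer: A∧B = 4

Work:
Lower bounds of A=5 and B=7: {0,1,2,4}
  0 ≤ 4
  1 ≤ 4
  2 ≤ 4
  4 ≤ 4
glb = 4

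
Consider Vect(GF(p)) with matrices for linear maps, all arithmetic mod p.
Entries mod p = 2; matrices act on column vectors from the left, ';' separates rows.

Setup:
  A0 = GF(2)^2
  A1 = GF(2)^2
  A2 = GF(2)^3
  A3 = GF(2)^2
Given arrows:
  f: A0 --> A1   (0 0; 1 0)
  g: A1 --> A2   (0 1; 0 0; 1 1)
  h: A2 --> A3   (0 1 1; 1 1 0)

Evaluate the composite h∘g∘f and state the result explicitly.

  e0=(1,0) f-->(0,1) g-->(1,0,1) h-->(1,1)
  e1=(0,1) f-->(0,0) g-->(0,0,0) h-->(0,0)
result: (1 0; 1 0)

Answer: (1 0; 1 0)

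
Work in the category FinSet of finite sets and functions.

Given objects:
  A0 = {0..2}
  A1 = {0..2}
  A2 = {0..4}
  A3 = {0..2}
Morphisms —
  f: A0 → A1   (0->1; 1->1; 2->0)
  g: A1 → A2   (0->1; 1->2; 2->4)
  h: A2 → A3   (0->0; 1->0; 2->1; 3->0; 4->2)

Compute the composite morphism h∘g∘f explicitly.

Answer: (0->1; 1->1; 2->0)

Derivation:
  0 f→1 g→2 h→1
  1 f→1 g→2 h→1
  2 f→0 g→1 h→0
⟦path⟧: (0->1; 1->1; 2->0)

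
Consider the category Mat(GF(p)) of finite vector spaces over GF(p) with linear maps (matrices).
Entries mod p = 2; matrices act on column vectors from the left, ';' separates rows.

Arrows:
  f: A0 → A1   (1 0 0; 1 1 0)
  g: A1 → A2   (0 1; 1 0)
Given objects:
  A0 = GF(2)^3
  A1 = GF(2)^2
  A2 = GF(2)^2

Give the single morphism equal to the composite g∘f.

  e0=[1,0,0] f→[1,1] g→[1,1]
  e1=[0,1,0] f→[0,1] g→[1,0]
  e2=[0,0,1] f→[0,0] g→[0,0]
composite: (1 1 0; 1 0 0)

Answer: (1 1 0; 1 0 0)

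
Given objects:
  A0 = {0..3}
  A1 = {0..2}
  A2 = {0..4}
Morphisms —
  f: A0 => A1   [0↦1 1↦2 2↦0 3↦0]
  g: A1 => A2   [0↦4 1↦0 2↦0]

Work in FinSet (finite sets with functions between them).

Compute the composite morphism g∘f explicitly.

Answer: [0↦0 1↦0 2↦4 3↦4]

Work:
  0 f=>1 g=>0
  1 f=>2 g=>0
  2 f=>0 g=>4
  3 f=>0 g=>4
composite: [0↦0 1↦0 2↦4 3↦4]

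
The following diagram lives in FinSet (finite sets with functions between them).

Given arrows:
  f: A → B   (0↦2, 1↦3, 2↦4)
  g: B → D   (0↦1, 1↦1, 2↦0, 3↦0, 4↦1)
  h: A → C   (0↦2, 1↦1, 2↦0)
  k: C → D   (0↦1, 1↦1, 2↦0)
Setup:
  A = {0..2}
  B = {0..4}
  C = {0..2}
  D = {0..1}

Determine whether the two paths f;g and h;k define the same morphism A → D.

Answer: DOES NOT COMMUTE

Work:
1) trace f;g:
  0 f→2 g→0
  1 f→3 g→0
  2 f→4 g→1
  composite₁ = (0↦0, 1↦0, 2↦1)
2) trace h;k:
  0 h→2 k→0
  1 h→1 k→1
  2 h→0 k→1
  composite₂ = (0↦0, 1↦1, 2↦1)
Equal? differ; not commutative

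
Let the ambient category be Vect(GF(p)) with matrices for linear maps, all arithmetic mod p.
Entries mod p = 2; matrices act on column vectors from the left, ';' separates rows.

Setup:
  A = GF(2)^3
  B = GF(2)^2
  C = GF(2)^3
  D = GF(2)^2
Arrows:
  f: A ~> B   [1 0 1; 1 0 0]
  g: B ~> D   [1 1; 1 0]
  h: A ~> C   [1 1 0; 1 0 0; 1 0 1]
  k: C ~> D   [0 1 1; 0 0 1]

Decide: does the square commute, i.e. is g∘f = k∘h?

Answer: COMMUTES

Work:
Along f;g (path 1):
  e0=⟨1,0,0⟩ f~>⟨1,1⟩ g~>⟨0,1⟩
  e1=⟨0,1,0⟩ f~>⟨0,0⟩ g~>⟨0,0⟩
  e2=⟨0,0,1⟩ f~>⟨1,0⟩ g~>⟨1,1⟩
  result₁ = [0 0 1; 1 0 1]
Along h;k (path 2):
  e0=⟨1,0,0⟩ h~>⟨1,1,1⟩ k~>⟨0,1⟩
  e1=⟨0,1,0⟩ h~>⟨1,0,0⟩ k~>⟨0,0⟩
  e2=⟨0,0,1⟩ h~>⟨0,0,1⟩ k~>⟨1,1⟩
  result₂ = [0 0 1; 1 0 1]
Equal? equal; square commutes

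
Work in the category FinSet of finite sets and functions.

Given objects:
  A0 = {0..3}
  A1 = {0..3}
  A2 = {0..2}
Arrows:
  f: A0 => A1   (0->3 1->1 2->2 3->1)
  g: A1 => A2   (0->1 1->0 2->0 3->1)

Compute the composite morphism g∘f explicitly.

Answer: (0->1 1->0 2->0 3->0)

Trace:
  0 f=>3 g=>1
  1 f=>1 g=>0
  2 f=>2 g=>0
  3 f=>1 g=>0
composite: (0->1 1->0 2->0 3->0)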